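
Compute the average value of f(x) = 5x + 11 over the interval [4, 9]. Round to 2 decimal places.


Average value = 1/(b-a) * integral from a to b of f(x) dx
First compute the integral of 5x + 11:
F(x) = (5/2)x^2 + 11x
F(9) = 5/2 * 81 + 11 * 9 = 603/2
F(4) = 5/2 * 16 + 11 * 4 = 84
Integral = 603/2 - 84 = 435/2
Average = (435/2) / (9 - 4) = (435/2) / 5
= 87/2 = 43.50

43.50


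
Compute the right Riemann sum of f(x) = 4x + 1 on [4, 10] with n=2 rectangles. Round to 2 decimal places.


Right Riemann sum uses right endpoints of each subinterval.
Interval: [4, 10], n = 2
dx = (10 - 4) / 2 = 3
Right endpoints: [7, 10]
f values: [29, 41]
Sum = dx * (sum of f values)
= 3 * 70
= 210 = 210.00

210.00


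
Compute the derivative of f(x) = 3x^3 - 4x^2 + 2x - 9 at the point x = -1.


Differentiate f(x) = 3x^3 - 4x^2 + 2x - 9 term by term:
f'(x) = 9x^2 - 8x + 2
Substitute x = -1:
f'(-1) = 9 * (-1)^2 - 8 * (-1) + 2
= 9 + 8 + 2
= 19

19


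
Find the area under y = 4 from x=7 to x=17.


The area under a constant function y = 4 is a rectangle.
Width = 17 - 7 = 10
Height = 4
Area = width * height
= 10 * 4
= 40

40


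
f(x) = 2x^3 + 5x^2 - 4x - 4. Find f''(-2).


First derivative:
f'(x) = 6x^2 + 10x - 4
Second derivative:
f''(x) = 12x + 10
Substitute x = -2:
f''(-2) = 12 * (-2) + 10
= -24 + 10
= -14

-14


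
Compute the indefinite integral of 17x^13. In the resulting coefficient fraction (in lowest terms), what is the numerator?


Apply the power rule for integration:
integral of ax^n dx = a/(n+1) * x^(n+1) + C
integral of 17x^13 dx
= 17/14 * x^14 + C
The coefficient in lowest terms is 17/14, and its numerator is 17

17


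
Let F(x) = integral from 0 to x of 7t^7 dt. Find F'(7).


By the Fundamental Theorem of Calculus (Part 1):
If F(x) = integral from 0 to x of f(t) dt, then F'(x) = f(x)
Here f(t) = 7t^7
So F'(x) = 7x^7
Evaluate at x = 7:
F'(7) = 7 * 7^7
= 7 * 823543
= 5764801

5764801


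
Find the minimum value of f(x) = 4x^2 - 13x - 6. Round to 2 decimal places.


For a quadratic f(x) = ax^2 + bx + c with a > 0, the minimum is at the vertex.
Vertex x-coordinate: x = -b/(2a)
x = -(-13) / (2 * 4)
x = 13/8
Substitute back to find the minimum value:
f(13/8) = 4 * (13/8)^2 - 13 * (13/8) - 6
= 169/16 - 169/8 - 6
= -265/16 ≈ -16.56

-16.56


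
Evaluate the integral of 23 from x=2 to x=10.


The integral of a constant k over [a, b] equals k * (b - a).
integral from 2 to 10 of 23 dx
= 23 * (10 - 2)
= 23 * 8
= 184

184


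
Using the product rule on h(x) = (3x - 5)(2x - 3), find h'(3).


Let u(x) = 3x - 5 and v(x) = 2x - 3
u'(x) = 3
v'(x) = 2
Product rule: h'(x) = u'(x)*v(x) + u(x)*v'(x)
= 3 * (2x - 3) + (3x - 5) * 2
At x = 3:
u(3) = 3 * 3 - 5 = 4
v(3) = 2 * 3 - 3 = 3
h'(3) = 3 * 3 + 4 * 2
= 9 + 8
= 17

17


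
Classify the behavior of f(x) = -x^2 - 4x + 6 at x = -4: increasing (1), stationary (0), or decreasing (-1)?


Compute f'(x) to determine behavior:
f'(x) = -2x - 4
f'(-4) = -2 * (-4) - 4
= 8 - 4
= 4
Since f'(-4) > 0, the function is increasing (1)

1


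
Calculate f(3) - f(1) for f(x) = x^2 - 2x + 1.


Net change = f(b) - f(a)
f(x) = x^2 - 2x + 1
Compute f(3):
f(3) = 1 * 3^2 - 2 * 3 + 1
= 9 - 6 + 1
= 4
Compute f(1):
f(1) = 1 * 1^2 - 2 * 1 + 1
= 1 - 2 + 1
= 0
Net change = 4 - 0 = 4

4


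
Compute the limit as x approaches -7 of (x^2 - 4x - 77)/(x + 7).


Direct substitution gives 0/0, so we factor the numerator.
Factor: (x^2 - 4x - 77) = (x + 7)(x - 11)
Cancel the common factor (x + 7):
(x^2 - 4x - 77)/(x + 7) = (x - 11)
Now substitute x = -7:
= (-7) - (11) = -18

-18


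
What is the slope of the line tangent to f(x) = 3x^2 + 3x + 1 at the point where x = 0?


The slope of the tangent line equals f'(x) at the point.
f(x) = 3x^2 + 3x + 1
f'(x) = 6x + 3
At x = 0:
f'(0) = 6 * 0 + 3
= 0 + 3
= 3

3


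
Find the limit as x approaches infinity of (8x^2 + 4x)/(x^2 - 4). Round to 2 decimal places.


For limits at infinity with equal-degree polynomials,
we compare leading coefficients.
Numerator leading term: 8x^2
Denominator leading term: x^2
Divide both by x^2:
lim = (8 + 4/x) / (1 - 4/x^2)
As x -> infinity, the 1/x and 1/x^2 terms vanish:
= 8/1 = 8 = 8.00

8.00


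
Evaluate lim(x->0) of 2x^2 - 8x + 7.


Since polynomials are continuous, we use direct substitution.
lim(x->0) of 2x^2 - 8x + 7
= 2 * 0^2 - 8 * 0 + 7
= 0 + 0 + 7
= 7

7


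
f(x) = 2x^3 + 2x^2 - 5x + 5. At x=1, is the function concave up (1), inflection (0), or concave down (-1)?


Concavity is determined by the sign of f''(x).
f(x) = 2x^3 + 2x^2 - 5x + 5
f'(x) = 6x^2 + 4x - 5
f''(x) = 12x + 4
f''(1) = 12 * 1 + 4
= 12 + 4
= 16
Since f''(1) > 0, the function is concave up (1)

1


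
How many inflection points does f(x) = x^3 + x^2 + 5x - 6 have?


Inflection points occur where f''(x) = 0 and concavity changes.
f(x) = x^3 + x^2 + 5x - 6
f'(x) = 3x^2 + 2x + 5
f''(x) = 6x + 2
Set f''(x) = 0:
6x + 2 = 0
x = -2 / 6 = -1/3
Since f''(x) is linear (degree 1), it changes sign at this point.
Therefore there is exactly 1 inflection point.

1


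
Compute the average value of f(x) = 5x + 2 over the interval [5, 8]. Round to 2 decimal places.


Average value = 1/(b-a) * integral from a to b of f(x) dx
First compute the integral of 5x + 2:
F(x) = (5/2)x^2 + 2x
F(8) = 5/2 * 64 + 2 * 8 = 176
F(5) = 5/2 * 25 + 2 * 5 = 145/2
Integral = 176 - 145/2 = 207/2
Average = (207/2) / (8 - 5) = (207/2) / 3
= 69/2 = 34.50

34.50


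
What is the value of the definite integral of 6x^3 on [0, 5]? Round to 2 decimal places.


Find the antiderivative of 6x^3:
F(x) = 6/4 * x^4
Apply the Fundamental Theorem of Calculus:
F(5) - F(0)
= 6/4 * 5^4 - 6/4 * 0^4
= 6/4 * (625 - 0)
= 6/4 * 625
= 1875/2 = 937.50

937.50


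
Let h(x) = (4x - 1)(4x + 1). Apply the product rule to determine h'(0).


Let u(x) = 4x - 1 and v(x) = 4x + 1
u'(x) = 4
v'(x) = 4
Product rule: h'(x) = u'(x)*v(x) + u(x)*v'(x)
= 4 * (4x + 1) + (4x - 1) * 4
At x = 0:
u(0) = 4 * 0 - 1 = -1
v(0) = 4 * 0 + 1 = 1
h'(0) = 4 * 1 + (-1) * 4
= 4 - 4
= 0

0


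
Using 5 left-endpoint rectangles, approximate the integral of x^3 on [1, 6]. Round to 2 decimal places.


Left Riemann sum uses left endpoints of each subinterval.
Interval: [1, 6], n = 5
dx = (6 - 1) / 5 = 1
Left endpoints: [1, 2, 3, 4, 5]
f values: [1, 8, 27, 64, 125]
Sum = dx * (sum of f values)
= 1 * 225
= 225 = 225.00

225.00


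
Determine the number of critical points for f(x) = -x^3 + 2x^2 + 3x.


Find where f'(x) = 0:
f(x) = -x^3 + 2x^2 + 3x
f'(x) = -3x^2 + 4x + 3
This is a quadratic in x. Use the discriminant to count real roots.
Discriminant = (4)^2 - 4 * (-3) * 3
= 16 - (-36)
= 52
Since discriminant > 0, f'(x) = 0 has 2 real solutions.
Number of critical points: 2

2


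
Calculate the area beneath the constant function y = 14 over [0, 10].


The area under a constant function y = 14 is a rectangle.
Width = 10 - 0 = 10
Height = 14
Area = width * height
= 10 * 14
= 140

140


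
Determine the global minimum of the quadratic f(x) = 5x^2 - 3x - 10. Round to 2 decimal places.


For a quadratic f(x) = ax^2 + bx + c with a > 0, the minimum is at the vertex.
Vertex x-coordinate: x = -b/(2a)
x = -(-3) / (2 * 5)
x = 3/10
Substitute back to find the minimum value:
f(3/10) = 5 * (3/10)^2 - 3 * (3/10) - 10
= 9/20 - 9/10 - 10
= -209/20 = -10.45

-10.45


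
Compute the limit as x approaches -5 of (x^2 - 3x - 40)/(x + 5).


Direct substitution gives 0/0, so we factor the numerator.
Factor: (x^2 - 3x - 40) = (x + 5)(x - 8)
Cancel the common factor (x + 5):
(x^2 - 3x - 40)/(x + 5) = (x - 8)
Now substitute x = -5:
= (-5) - (8) = -13

-13


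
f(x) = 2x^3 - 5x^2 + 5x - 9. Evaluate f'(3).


Differentiate f(x) = 2x^3 - 5x^2 + 5x - 9 term by term:
f'(x) = 6x^2 - 10x + 5
Substitute x = 3:
f'(3) = 6 * 3^2 - 10 * 3 + 5
= 54 - 30 + 5
= 29

29


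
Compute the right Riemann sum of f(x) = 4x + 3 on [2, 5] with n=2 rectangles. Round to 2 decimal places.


Right Riemann sum uses right endpoints of each subinterval.
Interval: [2, 5], n = 2
dx = (5 - 2) / 2 = 3/2
Right endpoints: [7/2, 5]
f values: [17, 23]
Sum = dx * (sum of f values)
= 3/2 * 40
= 60 = 60.00

60.00


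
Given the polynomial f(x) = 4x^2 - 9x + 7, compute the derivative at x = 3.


Differentiate term by term using power and sum rules:
f(x) = 4x^2 - 9x + 7
f'(x) = 8x - 9
Substitute x = 3:
f'(3) = 8 * 3 - 9
= 24 - 9
= 15

15


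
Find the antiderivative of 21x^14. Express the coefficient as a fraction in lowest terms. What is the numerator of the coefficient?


Apply the power rule for integration:
integral of ax^n dx = a/(n+1) * x^(n+1) + C
integral of 21x^14 dx
= 21/15 * x^15 + C
= 7/5 * x^15 + C
The coefficient in lowest terms is 7/5, and its numerator is 7

7


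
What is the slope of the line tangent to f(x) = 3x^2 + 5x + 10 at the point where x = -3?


The slope of the tangent line equals f'(x) at the point.
f(x) = 3x^2 + 5x + 10
f'(x) = 6x + 5
At x = -3:
f'(-3) = 6 * (-3) + 5
= -18 + 5
= -13

-13


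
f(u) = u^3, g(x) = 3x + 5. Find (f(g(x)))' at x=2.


Using the chain rule: (f(g(x)))' = f'(g(x)) * g'(x)
First, find g(2):
g(2) = 3 * 2 + 5 = 11
Next, f'(u) = 3u^2
And g'(x) = 3
So f'(g(2)) * g'(2)
= 3 * 11^2 * 3
= 3 * 121 * 3
= 1089

1089


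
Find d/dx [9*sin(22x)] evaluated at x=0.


Apply the chain rule to differentiate 9*sin(22x):
d/dx [9*sin(22x)]
= 9 * cos(22x) * d/dx(22x)
= 9 * 22 * cos(22x)
= 198 * cos(22x)
Evaluate at x = 0:
= 198 * cos(0)
= 198 * 1
= 198

198


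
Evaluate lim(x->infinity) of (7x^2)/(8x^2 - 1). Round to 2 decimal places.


For limits at infinity with equal-degree polynomials,
we compare leading coefficients.
Numerator leading term: 7x^2
Denominator leading term: 8x^2
Divide both by x^2:
lim = (7) / (8 - 1/x^2)
As x -> infinity, the 1/x and 1/x^2 terms vanish:
= 7/8 ≈ 0.88

0.88


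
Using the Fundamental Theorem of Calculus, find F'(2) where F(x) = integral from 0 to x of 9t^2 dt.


By the Fundamental Theorem of Calculus (Part 1):
If F(x) = integral from 0 to x of f(t) dt, then F'(x) = f(x)
Here f(t) = 9t^2
So F'(x) = 9x^2
Evaluate at x = 2:
F'(2) = 9 * 2^2
= 9 * 4
= 36

36


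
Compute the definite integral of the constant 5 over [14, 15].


The integral of a constant k over [a, b] equals k * (b - a).
integral from 14 to 15 of 5 dx
= 5 * (15 - 14)
= 5 * 1
= 5

5


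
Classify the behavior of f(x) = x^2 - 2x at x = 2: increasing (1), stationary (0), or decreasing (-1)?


Compute f'(x) to determine behavior:
f'(x) = 2x - 2
f'(2) = 2 * 2 - 2
= 4 - 2
= 2
Since f'(2) > 0, the function is increasing (1)

1


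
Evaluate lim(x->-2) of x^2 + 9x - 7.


Since polynomials are continuous, we use direct substitution.
lim(x->-2) of x^2 + 9x - 7
= 1 * (-2)^2 + 9 * (-2) - 7
= 4 - 18 - 7
= -21

-21


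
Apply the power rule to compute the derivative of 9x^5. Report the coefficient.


We apply the power rule: d/dx [ax^n] = a*n * x^(n-1)
d/dx [9x^5]
= 9 * 5 * x^(5-1)
= 45x^4
The coefficient is 45

45


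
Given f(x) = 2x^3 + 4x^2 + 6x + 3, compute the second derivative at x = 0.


First derivative:
f'(x) = 6x^2 + 8x + 6
Second derivative:
f''(x) = 12x + 8
Substitute x = 0:
f''(0) = 12 * 0 + 8
= 0 + 8
= 8

8


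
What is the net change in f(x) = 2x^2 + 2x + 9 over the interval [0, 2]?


Net change = f(b) - f(a)
f(x) = 2x^2 + 2x + 9
Compute f(2):
f(2) = 2 * 2^2 + 2 * 2 + 9
= 8 + 4 + 9
= 21
Compute f(0):
f(0) = 2 * 0^2 + 2 * 0 + 9
= 0 + 0 + 9
= 9
Net change = 21 - 9 = 12

12


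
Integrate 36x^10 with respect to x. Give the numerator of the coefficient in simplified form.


Apply the power rule for integration:
integral of ax^n dx = a/(n+1) * x^(n+1) + C
integral of 36x^10 dx
= 36/11 * x^11 + C
The coefficient in lowest terms is 36/11, and its numerator is 36

36


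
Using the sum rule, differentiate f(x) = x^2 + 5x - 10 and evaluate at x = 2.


Differentiate term by term using power and sum rules:
f(x) = x^2 + 5x - 10
f'(x) = 2x + 5
Substitute x = 2:
f'(2) = 2 * 2 + 5
= 4 + 5
= 9

9


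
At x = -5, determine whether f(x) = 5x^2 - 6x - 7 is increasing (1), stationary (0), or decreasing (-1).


Compute f'(x) to determine behavior:
f'(x) = 10x - 6
f'(-5) = 10 * (-5) - 6
= -50 - 6
= -56
Since f'(-5) < 0, the function is decreasing (-1)

-1


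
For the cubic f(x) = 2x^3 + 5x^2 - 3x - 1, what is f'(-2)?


Differentiate f(x) = 2x^3 + 5x^2 - 3x - 1 term by term:
f'(x) = 6x^2 + 10x - 3
Substitute x = -2:
f'(-2) = 6 * (-2)^2 + 10 * (-2) - 3
= 24 - 20 - 3
= 1

1


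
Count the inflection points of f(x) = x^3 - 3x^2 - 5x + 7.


Inflection points occur where f''(x) = 0 and concavity changes.
f(x) = x^3 - 3x^2 - 5x + 7
f'(x) = 3x^2 - 6x - 5
f''(x) = 6x - 6
Set f''(x) = 0:
6x - 6 = 0
x = 6 / 6 = 1
Since f''(x) is linear (degree 1), it changes sign at this point.
Therefore there is exactly 1 inflection point.

1


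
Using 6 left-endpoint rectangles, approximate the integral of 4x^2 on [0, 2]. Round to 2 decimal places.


Left Riemann sum uses left endpoints of each subinterval.
Interval: [0, 2], n = 6
dx = (2 - 0) / 6 = 1/3
Left endpoints: [0, 1/3, 2/3, 1, 4/3, 5/3]
f values: [0, 4/9, 16/9, 4, 64/9, 100/9]
Sum = dx * (sum of f values)
= 1/3 * 220/9
= 220/27 ≈ 8.15

8.15


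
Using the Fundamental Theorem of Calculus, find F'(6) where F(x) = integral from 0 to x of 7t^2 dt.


By the Fundamental Theorem of Calculus (Part 1):
If F(x) = integral from 0 to x of f(t) dt, then F'(x) = f(x)
Here f(t) = 7t^2
So F'(x) = 7x^2
Evaluate at x = 6:
F'(6) = 7 * 6^2
= 7 * 36
= 252

252


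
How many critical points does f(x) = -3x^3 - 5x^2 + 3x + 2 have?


Find where f'(x) = 0:
f(x) = -3x^3 - 5x^2 + 3x + 2
f'(x) = -9x^2 - 10x + 3
This is a quadratic in x. Use the discriminant to count real roots.
Discriminant = (-10)^2 - 4 * (-9) * 3
= 100 - (-108)
= 208
Since discriminant > 0, f'(x) = 0 has 2 real solutions.
Number of critical points: 2

2


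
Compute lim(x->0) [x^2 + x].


Since polynomials are continuous, we use direct substitution.
lim(x->0) of x^2 + x
= 1 * 0^2 + 1 * 0 + 0
= 0 + 0 + 0
= 0

0


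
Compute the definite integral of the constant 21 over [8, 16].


The integral of a constant k over [a, b] equals k * (b - a).
integral from 8 to 16 of 21 dx
= 21 * (16 - 8)
= 21 * 8
= 168

168


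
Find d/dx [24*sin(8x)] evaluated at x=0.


Apply the chain rule to differentiate 24*sin(8x):
d/dx [24*sin(8x)]
= 24 * cos(8x) * d/dx(8x)
= 24 * 8 * cos(8x)
= 192 * cos(8x)
Evaluate at x = 0:
= 192 * cos(0)
= 192 * 1
= 192

192


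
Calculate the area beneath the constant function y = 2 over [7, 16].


The area under a constant function y = 2 is a rectangle.
Width = 16 - 7 = 9
Height = 2
Area = width * height
= 9 * 2
= 18

18


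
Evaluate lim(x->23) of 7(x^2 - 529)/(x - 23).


Direct substitution gives 0/0, so we factor the numerator.
Factor: 7(x^2 - 529) = 7 * (x - 23)(x + 23)
Cancel the common factor (x - 23):
7(x^2 - 529)/(x - 23) = 7 * (x + 23)
Now substitute x = 23:
= 7 * (23 + 23) = 322

322


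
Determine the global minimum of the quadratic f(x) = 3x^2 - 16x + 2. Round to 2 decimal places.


For a quadratic f(x) = ax^2 + bx + c with a > 0, the minimum is at the vertex.
Vertex x-coordinate: x = -b/(2a)
x = -(-16) / (2 * 3)
x = 16/6 = 8/3
Substitute back to find the minimum value:
f(8/3) = 3 * (8/3)^2 - 16 * (8/3) + 2
= 64/3 - 128/3 + 2
= -58/3 ≈ -19.33

-19.33


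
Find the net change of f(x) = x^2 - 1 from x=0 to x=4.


Net change = f(b) - f(a)
f(x) = x^2 - 1
Compute f(4):
f(4) = 1 * 4^2 + 0 * 4 - 1
= 16 + 0 - 1
= 15
Compute f(0):
f(0) = 1 * 0^2 + 0 * 0 - 1
= 0 + 0 - 1
= -1
Net change = 15 - (-1) = 16

16


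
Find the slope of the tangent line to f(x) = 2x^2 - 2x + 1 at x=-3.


The slope of the tangent line equals f'(x) at the point.
f(x) = 2x^2 - 2x + 1
f'(x) = 4x - 2
At x = -3:
f'(-3) = 4 * (-3) - 2
= -12 - 2
= -14

-14


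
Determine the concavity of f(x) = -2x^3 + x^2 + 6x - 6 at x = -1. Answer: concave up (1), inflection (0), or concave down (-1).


Concavity is determined by the sign of f''(x).
f(x) = -2x^3 + x^2 + 6x - 6
f'(x) = -6x^2 + 2x + 6
f''(x) = -12x + 2
f''(-1) = -12 * (-1) + 2
= 12 + 2
= 14
Since f''(-1) > 0, the function is concave up (1)

1


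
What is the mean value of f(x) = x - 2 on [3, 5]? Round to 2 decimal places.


Average value = 1/(b-a) * integral from a to b of f(x) dx
First compute the integral of x - 2:
F(x) = (1/2)x^2 - 2x
F(5) = 1/2 * 25 - 2 * 5 = 5/2
F(3) = 1/2 * 9 - 2 * 3 = -3/2
Integral = 5/2 - (-3/2) = 4
Average = 4 / (5 - 3) = 4 / 2
= 2 = 2.00

2.00


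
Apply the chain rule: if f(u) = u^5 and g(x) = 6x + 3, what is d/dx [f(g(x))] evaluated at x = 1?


Using the chain rule: (f(g(x)))' = f'(g(x)) * g'(x)
First, find g(1):
g(1) = 6 * 1 + 3 = 9
Next, f'(u) = 5u^4
And g'(x) = 6
So f'(g(1)) * g'(1)
= 5 * 9^4 * 6
= 5 * 6561 * 6
= 196830

196830


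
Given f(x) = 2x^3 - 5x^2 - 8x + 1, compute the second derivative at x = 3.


First derivative:
f'(x) = 6x^2 - 10x - 8
Second derivative:
f''(x) = 12x - 10
Substitute x = 3:
f''(3) = 12 * 3 - 10
= 36 - 10
= 26

26


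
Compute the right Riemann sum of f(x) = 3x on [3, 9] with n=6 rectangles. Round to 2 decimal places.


Right Riemann sum uses right endpoints of each subinterval.
Interval: [3, 9], n = 6
dx = (9 - 3) / 6 = 1
Right endpoints: [4, 5, 6, 7, 8, 9]
f values: [12, 15, 18, 21, 24, 27]
Sum = dx * (sum of f values)
= 1 * 117
= 117 = 117.00

117.00


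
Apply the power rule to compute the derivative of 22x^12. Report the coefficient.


We apply the power rule: d/dx [ax^n] = a*n * x^(n-1)
d/dx [22x^12]
= 22 * 12 * x^(12-1)
= 264x^11
The coefficient is 264

264


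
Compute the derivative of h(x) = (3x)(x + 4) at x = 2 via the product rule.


Let u(x) = 3x and v(x) = x + 4
u'(x) = 3
v'(x) = 1
Product rule: h'(x) = u'(x)*v(x) + u(x)*v'(x)
= 3 * (x + 4) + (3x) * 1
At x = 2:
u(2) = 3 * 2 + 0 = 6
v(2) = 1 * 2 + 4 = 6
h'(2) = 3 * 6 + 6 * 1
= 18 + 6
= 24

24


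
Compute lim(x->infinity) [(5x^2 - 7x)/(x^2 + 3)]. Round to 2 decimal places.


For limits at infinity with equal-degree polynomials,
we compare leading coefficients.
Numerator leading term: 5x^2
Denominator leading term: x^2
Divide both by x^2:
lim = (5 - 7/x) / (1 + 3/x^2)
As x -> infinity, the 1/x and 1/x^2 terms vanish:
= 5/1 = 5 = 5.00

5.00


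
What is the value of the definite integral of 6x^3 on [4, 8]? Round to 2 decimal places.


Find the antiderivative of 6x^3:
F(x) = 6/4 * x^4
Apply the Fundamental Theorem of Calculus:
F(8) - F(4)
= 6/4 * 8^4 - 6/4 * 4^4
= 6/4 * (4096 - 256)
= 6/4 * 3840
= 5760 = 5760.00

5760.00


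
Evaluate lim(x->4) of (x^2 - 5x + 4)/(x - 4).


Direct substitution gives 0/0, so we factor the numerator.
Factor: (x^2 - 5x + 4) = (x - 4)(x - 1)
Cancel the common factor (x - 4):
(x^2 - 5x + 4)/(x - 4) = (x - 1)
Now substitute x = 4:
= (4) - (1) = 3

3


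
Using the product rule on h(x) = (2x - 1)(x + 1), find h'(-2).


Let u(x) = 2x - 1 and v(x) = x + 1
u'(x) = 2
v'(x) = 1
Product rule: h'(x) = u'(x)*v(x) + u(x)*v'(x)
= 2 * (x + 1) + (2x - 1) * 1
At x = -2:
u(-2) = 2 * (-2) - 1 = -5
v(-2) = 1 * (-2) + 1 = -1
h'(-2) = 2 * (-1) + (-5) * 1
= -2 - 5
= -7

-7


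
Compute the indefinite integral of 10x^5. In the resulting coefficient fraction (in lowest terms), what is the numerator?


Apply the power rule for integration:
integral of ax^n dx = a/(n+1) * x^(n+1) + C
integral of 10x^5 dx
= 10/6 * x^6 + C
= 5/3 * x^6 + C
The coefficient in lowest terms is 5/3, and its numerator is 5

5


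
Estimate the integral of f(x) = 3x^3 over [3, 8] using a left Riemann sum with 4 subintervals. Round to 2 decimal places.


Left Riemann sum uses left endpoints of each subinterval.
Interval: [3, 8], n = 4
dx = (8 - 3) / 4 = 5/4
Left endpoints: [3, 17/4, 11/2, 27/4]
f values: [81, 14739/64, 3993/8, 59049/64]
Sum = dx * (sum of f values)
= 5/4 * 27729/16
= 138645/64 ≈ 2166.33

2166.33


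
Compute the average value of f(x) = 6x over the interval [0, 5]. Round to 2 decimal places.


Average value = 1/(b-a) * integral from a to b of f(x) dx
First compute the integral of 6x:
F(x) = 3x^2
F(5) = 3 * 25 + 0 * 5 = 75
F(0) = 3 * 0 + 0 * 0 = 0
Integral = 75 - 0 = 75
Average = 75 / (5 - 0) = 75 / 5
= 15 = 15.00

15.00


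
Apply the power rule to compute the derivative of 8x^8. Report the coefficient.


We apply the power rule: d/dx [ax^n] = a*n * x^(n-1)
d/dx [8x^8]
= 8 * 8 * x^(8-1)
= 64x^7
The coefficient is 64

64


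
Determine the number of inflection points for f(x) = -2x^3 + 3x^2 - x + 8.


Inflection points occur where f''(x) = 0 and concavity changes.
f(x) = -2x^3 + 3x^2 - x + 8
f'(x) = -6x^2 + 6x - 1
f''(x) = -12x + 6
Set f''(x) = 0:
-12x + 6 = 0
x = -6 / (-12) = 1/2
Since f''(x) is linear (degree 1), it changes sign at this point.
Therefore there is exactly 1 inflection point.

1


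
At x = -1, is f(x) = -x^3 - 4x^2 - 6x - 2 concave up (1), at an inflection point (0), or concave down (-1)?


Concavity is determined by the sign of f''(x).
f(x) = -x^3 - 4x^2 - 6x - 2
f'(x) = -3x^2 - 8x - 6
f''(x) = -6x - 8
f''(-1) = -6 * (-1) - 8
= 6 - 8
= -2
Since f''(-1) < 0, the function is concave down (-1)

-1


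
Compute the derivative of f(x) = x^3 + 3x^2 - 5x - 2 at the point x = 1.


Differentiate f(x) = x^3 + 3x^2 - 5x - 2 term by term:
f'(x) = 3x^2 + 6x - 5
Substitute x = 1:
f'(1) = 3 * 1^2 + 6 * 1 - 5
= 3 + 6 - 5
= 4

4


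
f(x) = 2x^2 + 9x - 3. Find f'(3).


Differentiate term by term using power and sum rules:
f(x) = 2x^2 + 9x - 3
f'(x) = 4x + 9
Substitute x = 3:
f'(3) = 4 * 3 + 9
= 12 + 9
= 21

21


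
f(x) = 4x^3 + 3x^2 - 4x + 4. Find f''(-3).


First derivative:
f'(x) = 12x^2 + 6x - 4
Second derivative:
f''(x) = 24x + 6
Substitute x = -3:
f''(-3) = 24 * (-3) + 6
= -72 + 6
= -66

-66


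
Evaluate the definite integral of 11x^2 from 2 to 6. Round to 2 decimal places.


Find the antiderivative of 11x^2:
F(x) = 11/3 * x^3
Apply the Fundamental Theorem of Calculus:
F(6) - F(2)
= 11/3 * 6^3 - 11/3 * 2^3
= 11/3 * (216 - 8)
= 11/3 * 208
= 2288/3 ≈ 762.67

762.67


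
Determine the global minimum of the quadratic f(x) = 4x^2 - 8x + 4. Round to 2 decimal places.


For a quadratic f(x) = ax^2 + bx + c with a > 0, the minimum is at the vertex.
Vertex x-coordinate: x = -b/(2a)
x = -(-8) / (2 * 4)
x = 8/8 = 1
Substitute back to find the minimum value:
f(1) = 4 * 1^2 - 8 * 1 + 4
= 4 - 8 + 4
= 0 = 0.00

0.00


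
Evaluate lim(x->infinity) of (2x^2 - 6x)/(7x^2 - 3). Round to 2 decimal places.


For limits at infinity with equal-degree polynomials,
we compare leading coefficients.
Numerator leading term: 2x^2
Denominator leading term: 7x^2
Divide both by x^2:
lim = (2 - 6/x) / (7 - 3/x^2)
As x -> infinity, the 1/x and 1/x^2 terms vanish:
= 2/7 ≈ 0.29

0.29


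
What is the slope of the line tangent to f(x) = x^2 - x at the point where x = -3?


The slope of the tangent line equals f'(x) at the point.
f(x) = x^2 - x
f'(x) = 2x - 1
At x = -3:
f'(-3) = 2 * (-3) - 1
= -6 - 1
= -7

-7


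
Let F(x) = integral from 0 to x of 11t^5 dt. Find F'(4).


By the Fundamental Theorem of Calculus (Part 1):
If F(x) = integral from 0 to x of f(t) dt, then F'(x) = f(x)
Here f(t) = 11t^5
So F'(x) = 11x^5
Evaluate at x = 4:
F'(4) = 11 * 4^5
= 11 * 1024
= 11264

11264


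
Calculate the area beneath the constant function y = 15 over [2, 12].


The area under a constant function y = 15 is a rectangle.
Width = 12 - 2 = 10
Height = 15
Area = width * height
= 10 * 15
= 150

150


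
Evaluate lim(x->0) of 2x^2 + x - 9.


Since polynomials are continuous, we use direct substitution.
lim(x->0) of 2x^2 + x - 9
= 2 * 0^2 + 1 * 0 - 9
= 0 + 0 - 9
= -9

-9


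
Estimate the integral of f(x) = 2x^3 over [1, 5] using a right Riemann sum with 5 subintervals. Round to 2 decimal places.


Right Riemann sum uses right endpoints of each subinterval.
Interval: [1, 5], n = 5
dx = (5 - 1) / 5 = 4/5
Right endpoints: [9/5, 13/5, 17/5, 21/5, 5]
f values: [1458/125, 4394/125, 9826/125, 18522/125, 250]
Sum = dx * (sum of f values)
= 4/5 * 2618/5
= 10472/25 = 418.88

418.88


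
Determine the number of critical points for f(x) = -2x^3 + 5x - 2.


Find where f'(x) = 0:
f(x) = -2x^3 + 5x - 2
f'(x) = -6x^2 + 5
This is a quadratic in x. Use the discriminant to count real roots.
Discriminant = (0)^2 - 4 * (-6) * 5
= 0 - (-120)
= 120
Since discriminant > 0, f'(x) = 0 has 2 real solutions.
Number of critical points: 2

2


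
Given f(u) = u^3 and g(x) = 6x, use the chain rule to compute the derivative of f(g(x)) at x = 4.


Using the chain rule: (f(g(x)))' = f'(g(x)) * g'(x)
First, find g(4):
g(4) = 6 * 4 + 0 = 24
Next, f'(u) = 3u^2
And g'(x) = 6
So f'(g(4)) * g'(4)
= 3 * 24^2 * 6
= 3 * 576 * 6
= 10368

10368


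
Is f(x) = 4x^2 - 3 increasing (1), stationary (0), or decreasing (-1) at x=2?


Compute f'(x) to determine behavior:
f'(x) = 8x
f'(2) = 8 * 2 + 0
= 16 + 0
= 16
Since f'(2) > 0, the function is increasing (1)

1


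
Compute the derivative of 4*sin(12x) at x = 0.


Apply the chain rule to differentiate 4*sin(12x):
d/dx [4*sin(12x)]
= 4 * cos(12x) * d/dx(12x)
= 4 * 12 * cos(12x)
= 48 * cos(12x)
Evaluate at x = 0:
= 48 * cos(0)
= 48 * 1
= 48

48


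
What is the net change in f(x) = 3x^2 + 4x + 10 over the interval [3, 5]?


Net change = f(b) - f(a)
f(x) = 3x^2 + 4x + 10
Compute f(5):
f(5) = 3 * 5^2 + 4 * 5 + 10
= 75 + 20 + 10
= 105
Compute f(3):
f(3) = 3 * 3^2 + 4 * 3 + 10
= 27 + 12 + 10
= 49
Net change = 105 - 49 = 56

56


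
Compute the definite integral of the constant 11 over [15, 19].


The integral of a constant k over [a, b] equals k * (b - a).
integral from 15 to 19 of 11 dx
= 11 * (19 - 15)
= 11 * 4
= 44

44


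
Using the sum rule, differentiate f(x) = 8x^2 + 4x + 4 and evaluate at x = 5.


Differentiate term by term using power and sum rules:
f(x) = 8x^2 + 4x + 4
f'(x) = 16x + 4
Substitute x = 5:
f'(5) = 16 * 5 + 4
= 80 + 4
= 84

84


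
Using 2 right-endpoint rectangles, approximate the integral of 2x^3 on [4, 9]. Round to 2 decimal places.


Right Riemann sum uses right endpoints of each subinterval.
Interval: [4, 9], n = 2
dx = (9 - 4) / 2 = 5/2
Right endpoints: [13/2, 9]
f values: [2197/4, 1458]
Sum = dx * (sum of f values)
= 5/2 * 8029/4
= 40145/8 ≈ 5018.13

5018.13


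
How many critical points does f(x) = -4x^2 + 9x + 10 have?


Find where f'(x) = 0:
f'(x) = -8x + 9
Set f'(x) = 0:
-8x + 9 = 0
x = -9 / (-8) = 9/8
This is a linear equation in x, so there is exactly one solution.
Number of critical points: 1

1


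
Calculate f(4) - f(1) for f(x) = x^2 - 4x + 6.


Net change = f(b) - f(a)
f(x) = x^2 - 4x + 6
Compute f(4):
f(4) = 1 * 4^2 - 4 * 4 + 6
= 16 - 16 + 6
= 6
Compute f(1):
f(1) = 1 * 1^2 - 4 * 1 + 6
= 1 - 4 + 6
= 3
Net change = 6 - 3 = 3

3


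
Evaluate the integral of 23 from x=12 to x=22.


The integral of a constant k over [a, b] equals k * (b - a).
integral from 12 to 22 of 23 dx
= 23 * (22 - 12)
= 23 * 10
= 230

230


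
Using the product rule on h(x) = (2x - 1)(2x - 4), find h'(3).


Let u(x) = 2x - 1 and v(x) = 2x - 4
u'(x) = 2
v'(x) = 2
Product rule: h'(x) = u'(x)*v(x) + u(x)*v'(x)
= 2 * (2x - 4) + (2x - 1) * 2
At x = 3:
u(3) = 2 * 3 - 1 = 5
v(3) = 2 * 3 - 4 = 2
h'(3) = 2 * 2 + 5 * 2
= 4 + 10
= 14

14


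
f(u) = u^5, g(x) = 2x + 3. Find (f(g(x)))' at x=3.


Using the chain rule: (f(g(x)))' = f'(g(x)) * g'(x)
First, find g(3):
g(3) = 2 * 3 + 3 = 9
Next, f'(u) = 5u^4
And g'(x) = 2
So f'(g(3)) * g'(3)
= 5 * 9^4 * 2
= 5 * 6561 * 2
= 65610

65610


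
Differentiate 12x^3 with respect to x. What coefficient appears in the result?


We apply the power rule: d/dx [ax^n] = a*n * x^(n-1)
d/dx [12x^3]
= 12 * 3 * x^(3-1)
= 36x^2
The coefficient is 36

36


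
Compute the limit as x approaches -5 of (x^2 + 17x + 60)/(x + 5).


Direct substitution gives 0/0, so we factor the numerator.
Factor: (x^2 + 17x + 60) = (x + 5)(x + 12)
Cancel the common factor (x + 5):
(x^2 + 17x + 60)/(x + 5) = (x + 12)
Now substitute x = -5:
= (-5) - (-12) = 7

7


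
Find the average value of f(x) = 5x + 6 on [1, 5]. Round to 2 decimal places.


Average value = 1/(b-a) * integral from a to b of f(x) dx
First compute the integral of 5x + 6:
F(x) = (5/2)x^2 + 6x
F(5) = 5/2 * 25 + 6 * 5 = 185/2
F(1) = 5/2 * 1 + 6 * 1 = 17/2
Integral = 185/2 - 17/2 = 84
Average = 84 / (5 - 1) = 84 / 4
= 21 = 21.00

21.00


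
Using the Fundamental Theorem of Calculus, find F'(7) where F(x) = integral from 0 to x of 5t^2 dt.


By the Fundamental Theorem of Calculus (Part 1):
If F(x) = integral from 0 to x of f(t) dt, then F'(x) = f(x)
Here f(t) = 5t^2
So F'(x) = 5x^2
Evaluate at x = 7:
F'(7) = 5 * 7^2
= 5 * 49
= 245

245


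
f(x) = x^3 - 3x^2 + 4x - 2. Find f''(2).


First derivative:
f'(x) = 3x^2 - 6x + 4
Second derivative:
f''(x) = 6x - 6
Substitute x = 2:
f''(2) = 6 * 2 - 6
= 12 - 6
= 6

6


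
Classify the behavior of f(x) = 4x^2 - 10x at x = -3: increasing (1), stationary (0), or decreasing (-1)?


Compute f'(x) to determine behavior:
f'(x) = 8x - 10
f'(-3) = 8 * (-3) - 10
= -24 - 10
= -34
Since f'(-3) < 0, the function is decreasing (-1)

-1


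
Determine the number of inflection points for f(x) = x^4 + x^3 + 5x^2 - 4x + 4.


Inflection points occur where f''(x) = 0 and concavity changes.
f(x) = x^4 + x^3 + 5x^2 - 4x + 4
f'(x) = 4x^3 + 3x^2 + 10x - 4
f''(x) = 12x^2 + 6x + 10
This is a quadratic in x. Use the discriminant to count real roots.
Discriminant = (6)^2 - 4 * 12 * 10
= 36 - 480
= -444
Since discriminant < 0, f''(x) = 0 has no real solutions.
Number of inflection points: 0

0


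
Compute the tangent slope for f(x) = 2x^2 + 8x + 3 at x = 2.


The slope of the tangent line equals f'(x) at the point.
f(x) = 2x^2 + 8x + 3
f'(x) = 4x + 8
At x = 2:
f'(2) = 4 * 2 + 8
= 8 + 8
= 16

16


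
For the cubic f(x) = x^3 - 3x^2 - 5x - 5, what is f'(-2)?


Differentiate f(x) = x^3 - 3x^2 - 5x - 5 term by term:
f'(x) = 3x^2 - 6x - 5
Substitute x = -2:
f'(-2) = 3 * (-2)^2 - 6 * (-2) - 5
= 12 + 12 - 5
= 19

19


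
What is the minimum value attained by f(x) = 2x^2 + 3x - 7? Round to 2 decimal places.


For a quadratic f(x) = ax^2 + bx + c with a > 0, the minimum is at the vertex.
Vertex x-coordinate: x = -b/(2a)
x = -(3) / (2 * 2)
x = -3/4
Substitute back to find the minimum value:
f(-3/4) = 2 * (-3/4)^2 + 3 * (-3/4) - 7
= 9/8 - 9/4 - 7
= -65/8 ≈ -8.13

-8.13


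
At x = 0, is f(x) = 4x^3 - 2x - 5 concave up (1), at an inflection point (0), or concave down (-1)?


Concavity is determined by the sign of f''(x).
f(x) = 4x^3 - 2x - 5
f'(x) = 12x^2 - 2
f''(x) = 24x
f''(0) = 24 * 0 + 0
= 0 + 0
= 0
f''(0) = 0, and f''(x) is linear with nonzero slope 24, so f'' changes sign at x = 0. Hence the function is at an inflection point (0)

0


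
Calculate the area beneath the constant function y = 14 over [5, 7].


The area under a constant function y = 14 is a rectangle.
Width = 7 - 5 = 2
Height = 14
Area = width * height
= 2 * 14
= 28

28


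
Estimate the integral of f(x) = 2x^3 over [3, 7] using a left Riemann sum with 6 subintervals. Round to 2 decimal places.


Left Riemann sum uses left endpoints of each subinterval.
Interval: [3, 7], n = 6
dx = (7 - 3) / 6 = 2/3
Left endpoints: [3, 11/3, 13/3, 5, 17/3, 19/3]
f values: [54, 2662/27, 4394/27, 250, 9826/27, 13718/27]
Sum = dx * (sum of f values)
= 2/3 * 4312/3
= 8624/9 ≈ 958.22

958.22


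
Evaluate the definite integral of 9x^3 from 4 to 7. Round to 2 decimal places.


Find the antiderivative of 9x^3:
F(x) = 9/4 * x^4
Apply the Fundamental Theorem of Calculus:
F(7) - F(4)
= 9/4 * 7^4 - 9/4 * 4^4
= 9/4 * (2401 - 256)
= 9/4 * 2145
= 19305/4 = 4826.25

4826.25


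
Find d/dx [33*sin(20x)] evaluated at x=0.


Apply the chain rule to differentiate 33*sin(20x):
d/dx [33*sin(20x)]
= 33 * cos(20x) * d/dx(20x)
= 33 * 20 * cos(20x)
= 660 * cos(20x)
Evaluate at x = 0:
= 660 * cos(0)
= 660 * 1
= 660

660


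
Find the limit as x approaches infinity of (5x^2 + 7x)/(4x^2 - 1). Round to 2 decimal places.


For limits at infinity with equal-degree polynomials,
we compare leading coefficients.
Numerator leading term: 5x^2
Denominator leading term: 4x^2
Divide both by x^2:
lim = (5 + 7/x) / (4 - 1/x^2)
As x -> infinity, the 1/x and 1/x^2 terms vanish:
= 5/4 = 1.25

1.25


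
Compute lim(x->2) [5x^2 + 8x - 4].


Since polynomials are continuous, we use direct substitution.
lim(x->2) of 5x^2 + 8x - 4
= 5 * 2^2 + 8 * 2 - 4
= 20 + 16 - 4
= 32

32


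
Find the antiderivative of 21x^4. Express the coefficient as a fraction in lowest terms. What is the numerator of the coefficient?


Apply the power rule for integration:
integral of ax^n dx = a/(n+1) * x^(n+1) + C
integral of 21x^4 dx
= 21/5 * x^5 + C
The coefficient in lowest terms is 21/5, and its numerator is 21

21


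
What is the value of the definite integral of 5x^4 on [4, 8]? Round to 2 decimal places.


Find the antiderivative of 5x^4:
F(x) = 5/5 * x^5
Apply the Fundamental Theorem of Calculus:
F(8) - F(4)
= 5/5 * 8^5 - 5/5 * 4^5
= 5/5 * (32768 - 1024)
= 5/5 * 31744
= 31744 = 31744.00

31744.00


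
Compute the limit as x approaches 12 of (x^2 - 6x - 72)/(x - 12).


Direct substitution gives 0/0, so we factor the numerator.
Factor: (x^2 - 6x - 72) = (x - 12)(x + 6)
Cancel the common factor (x - 12):
(x^2 - 6x - 72)/(x - 12) = (x + 6)
Now substitute x = 12:
= (12) - (-6) = 18

18


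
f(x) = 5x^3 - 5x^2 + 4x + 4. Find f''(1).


First derivative:
f'(x) = 15x^2 - 10x + 4
Second derivative:
f''(x) = 30x - 10
Substitute x = 1:
f''(1) = 30 * 1 - 10
= 30 - 10
= 20

20


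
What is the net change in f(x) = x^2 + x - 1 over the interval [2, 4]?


Net change = f(b) - f(a)
f(x) = x^2 + x - 1
Compute f(4):
f(4) = 1 * 4^2 + 1 * 4 - 1
= 16 + 4 - 1
= 19
Compute f(2):
f(2) = 1 * 2^2 + 1 * 2 - 1
= 4 + 2 - 1
= 5
Net change = 19 - 5 = 14

14


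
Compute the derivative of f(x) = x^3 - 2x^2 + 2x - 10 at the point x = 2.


Differentiate f(x) = x^3 - 2x^2 + 2x - 10 term by term:
f'(x) = 3x^2 - 4x + 2
Substitute x = 2:
f'(2) = 3 * 2^2 - 4 * 2 + 2
= 12 - 8 + 2
= 6

6


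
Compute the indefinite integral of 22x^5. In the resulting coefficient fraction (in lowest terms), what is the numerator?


Apply the power rule for integration:
integral of ax^n dx = a/(n+1) * x^(n+1) + C
integral of 22x^5 dx
= 22/6 * x^6 + C
= 11/3 * x^6 + C
The coefficient in lowest terms is 11/3, and its numerator is 11

11


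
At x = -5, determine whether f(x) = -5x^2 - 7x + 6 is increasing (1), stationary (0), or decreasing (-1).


Compute f'(x) to determine behavior:
f'(x) = -10x - 7
f'(-5) = -10 * (-5) - 7
= 50 - 7
= 43
Since f'(-5) > 0, the function is increasing (1)

1


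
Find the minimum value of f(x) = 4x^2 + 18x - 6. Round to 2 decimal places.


For a quadratic f(x) = ax^2 + bx + c with a > 0, the minimum is at the vertex.
Vertex x-coordinate: x = -b/(2a)
x = -(18) / (2 * 4)
x = -18/8 = -9/4
Substitute back to find the minimum value:
f(-9/4) = 4 * (-9/4)^2 + 18 * (-9/4) - 6
= 81/4 - 81/2 - 6
= -105/4 = -26.25

-26.25


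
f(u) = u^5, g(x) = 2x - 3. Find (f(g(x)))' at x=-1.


Using the chain rule: (f(g(x)))' = f'(g(x)) * g'(x)
First, find g(-1):
g(-1) = 2 * (-1) - 3 = -5
Next, f'(u) = 5u^4
And g'(x) = 2
So f'(g(-1)) * g'(-1)
= 5 * (-5)^4 * 2
= 5 * 625 * 2
= 6250

6250


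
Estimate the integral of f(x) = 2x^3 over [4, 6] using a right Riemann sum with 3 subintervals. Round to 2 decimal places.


Right Riemann sum uses right endpoints of each subinterval.
Interval: [4, 6], n = 3
dx = (6 - 4) / 3 = 2/3
Right endpoints: [14/3, 16/3, 6]
f values: [5488/27, 8192/27, 432]
Sum = dx * (sum of f values)
= 2/3 * 2816/3
= 5632/9 ≈ 625.78

625.78


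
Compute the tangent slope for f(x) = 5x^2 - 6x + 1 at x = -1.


The slope of the tangent line equals f'(x) at the point.
f(x) = 5x^2 - 6x + 1
f'(x) = 10x - 6
At x = -1:
f'(-1) = 10 * (-1) - 6
= -10 - 6
= -16

-16


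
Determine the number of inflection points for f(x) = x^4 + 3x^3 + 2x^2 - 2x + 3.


Inflection points occur where f''(x) = 0 and concavity changes.
f(x) = x^4 + 3x^3 + 2x^2 - 2x + 3
f'(x) = 4x^3 + 9x^2 + 4x - 2
f''(x) = 12x^2 + 18x + 4
This is a quadratic in x. Use the discriminant to count real roots.
Discriminant = (18)^2 - 4 * 12 * 4
= 324 - 192
= 132
Since discriminant > 0, f''(x) = 0 has 2 distinct real solutions.
A quadratic with two distinct real roots changes sign at each root, so concavity changes at both.
Number of inflection points: 2

2


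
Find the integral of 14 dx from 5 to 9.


The integral of a constant k over [a, b] equals k * (b - a).
integral from 5 to 9 of 14 dx
= 14 * (9 - 5)
= 14 * 4
= 56

56


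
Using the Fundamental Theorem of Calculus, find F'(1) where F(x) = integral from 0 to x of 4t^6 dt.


By the Fundamental Theorem of Calculus (Part 1):
If F(x) = integral from 0 to x of f(t) dt, then F'(x) = f(x)
Here f(t) = 4t^6
So F'(x) = 4x^6
Evaluate at x = 1:
F'(1) = 4 * 1^6
= 4 * 1
= 4

4


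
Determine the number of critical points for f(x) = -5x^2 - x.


Find where f'(x) = 0:
f'(x) = -10x - 1
Set f'(x) = 0:
-10x - 1 = 0
x = 1 / (-10) = -1/10
This is a linear equation in x, so there is exactly one solution.
Number of critical points: 1

1


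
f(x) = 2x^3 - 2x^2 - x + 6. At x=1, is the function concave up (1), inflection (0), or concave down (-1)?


Concavity is determined by the sign of f''(x).
f(x) = 2x^3 - 2x^2 - x + 6
f'(x) = 6x^2 - 4x - 1
f''(x) = 12x - 4
f''(1) = 12 * 1 - 4
= 12 - 4
= 8
Since f''(1) > 0, the function is concave up (1)

1


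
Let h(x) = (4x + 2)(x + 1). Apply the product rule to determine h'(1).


Let u(x) = 4x + 2 and v(x) = x + 1
u'(x) = 4
v'(x) = 1
Product rule: h'(x) = u'(x)*v(x) + u(x)*v'(x)
= 4 * (x + 1) + (4x + 2) * 1
At x = 1:
u(1) = 4 * 1 + 2 = 6
v(1) = 1 * 1 + 1 = 2
h'(1) = 4 * 2 + 6 * 1
= 8 + 6
= 14

14


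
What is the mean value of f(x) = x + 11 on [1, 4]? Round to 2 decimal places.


Average value = 1/(b-a) * integral from a to b of f(x) dx
First compute the integral of x + 11:
F(x) = (1/2)x^2 + 11x
F(4) = 1/2 * 16 + 11 * 4 = 52
F(1) = 1/2 * 1 + 11 * 1 = 23/2
Integral = 52 - 23/2 = 81/2
Average = (81/2) / (4 - 1) = (81/2) / 3
= 27/2 = 13.50

13.50


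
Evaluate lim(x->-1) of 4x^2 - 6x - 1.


Since polynomials are continuous, we use direct substitution.
lim(x->-1) of 4x^2 - 6x - 1
= 4 * (-1)^2 - 6 * (-1) - 1
= 4 + 6 - 1
= 9

9


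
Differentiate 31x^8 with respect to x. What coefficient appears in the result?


We apply the power rule: d/dx [ax^n] = a*n * x^(n-1)
d/dx [31x^8]
= 31 * 8 * x^(8-1)
= 248x^7
The coefficient is 248

248


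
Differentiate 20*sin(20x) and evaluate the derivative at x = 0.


Apply the chain rule to differentiate 20*sin(20x):
d/dx [20*sin(20x)]
= 20 * cos(20x) * d/dx(20x)
= 20 * 20 * cos(20x)
= 400 * cos(20x)
Evaluate at x = 0:
= 400 * cos(0)
= 400 * 1
= 400

400


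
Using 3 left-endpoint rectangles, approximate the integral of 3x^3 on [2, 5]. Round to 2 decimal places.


Left Riemann sum uses left endpoints of each subinterval.
Interval: [2, 5], n = 3
dx = (5 - 2) / 3 = 1
Left endpoints: [2, 3, 4]
f values: [24, 81, 192]
Sum = dx * (sum of f values)
= 1 * 297
= 297 = 297.00

297.00


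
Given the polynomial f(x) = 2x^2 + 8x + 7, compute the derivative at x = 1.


Differentiate term by term using power and sum rules:
f(x) = 2x^2 + 8x + 7
f'(x) = 4x + 8
Substitute x = 1:
f'(1) = 4 * 1 + 8
= 4 + 8
= 12

12


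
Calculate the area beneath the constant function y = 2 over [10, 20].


The area under a constant function y = 2 is a rectangle.
Width = 20 - 10 = 10
Height = 2
Area = width * height
= 10 * 2
= 20

20


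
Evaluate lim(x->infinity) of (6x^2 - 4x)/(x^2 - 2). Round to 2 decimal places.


For limits at infinity with equal-degree polynomials,
we compare leading coefficients.
Numerator leading term: 6x^2
Denominator leading term: x^2
Divide both by x^2:
lim = (6 - 4/x) / (1 - 2/x^2)
As x -> infinity, the 1/x and 1/x^2 terms vanish:
= 6/1 = 6 = 6.00

6.00
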